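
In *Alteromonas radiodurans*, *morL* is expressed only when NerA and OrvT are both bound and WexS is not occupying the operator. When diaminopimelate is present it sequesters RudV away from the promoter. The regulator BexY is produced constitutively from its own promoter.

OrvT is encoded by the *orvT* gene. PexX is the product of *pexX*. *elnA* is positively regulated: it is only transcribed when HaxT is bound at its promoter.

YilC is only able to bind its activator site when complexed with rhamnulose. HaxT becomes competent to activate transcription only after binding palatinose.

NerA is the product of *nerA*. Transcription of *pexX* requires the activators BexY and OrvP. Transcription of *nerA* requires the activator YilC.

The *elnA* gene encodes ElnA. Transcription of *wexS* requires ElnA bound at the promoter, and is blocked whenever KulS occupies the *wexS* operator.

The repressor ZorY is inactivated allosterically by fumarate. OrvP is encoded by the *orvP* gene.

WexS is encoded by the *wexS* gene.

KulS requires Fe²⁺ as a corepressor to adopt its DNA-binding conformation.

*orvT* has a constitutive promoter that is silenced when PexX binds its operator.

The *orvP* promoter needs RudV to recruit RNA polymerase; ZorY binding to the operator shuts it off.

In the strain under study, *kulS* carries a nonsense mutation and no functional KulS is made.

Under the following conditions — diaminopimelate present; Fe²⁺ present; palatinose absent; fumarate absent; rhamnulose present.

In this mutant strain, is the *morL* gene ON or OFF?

Rhamnulose is present, so YilC is active.
No repressor is bound and YilC is active, so *nerA* is transcribed.
So NerA is produced and active.
BexY is produced constitutively and is active.
Diaminopimelate is present, so RudV is inactive.
Fumarate is absent, so ZorY is active.
With repressor ZorY bound, *orvP* is not transcribed.
So OrvP is not produced.
Required activator OrvP is absent, so *pexX* is not transcribed.
So PexX is not produced.
With no repressor bound, *orvT* is transcribed.
So OrvT is produced and active.
Palatinose is absent, so HaxT is inactive.
Required activator HaxT is absent, so *elnA* is not transcribed.
So ElnA is not produced.
KulS is non-functional in this strain, so it has no effect.
Required activator ElnA is absent, so *wexS* is not transcribed.
So WexS is not produced.
No repressor is bound and NerA and OrvT are active, so *morL* is transcribed.

ON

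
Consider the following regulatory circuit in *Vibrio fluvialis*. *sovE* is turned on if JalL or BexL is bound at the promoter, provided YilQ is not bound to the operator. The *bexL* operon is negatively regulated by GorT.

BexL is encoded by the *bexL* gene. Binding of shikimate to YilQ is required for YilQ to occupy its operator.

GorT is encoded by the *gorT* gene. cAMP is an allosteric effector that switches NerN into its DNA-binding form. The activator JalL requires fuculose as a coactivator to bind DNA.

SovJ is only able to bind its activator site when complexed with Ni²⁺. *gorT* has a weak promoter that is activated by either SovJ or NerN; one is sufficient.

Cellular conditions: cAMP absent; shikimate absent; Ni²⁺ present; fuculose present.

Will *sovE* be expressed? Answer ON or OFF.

ON

Fuculose is present, so JalL is active.
Ni²⁺ is present, so SovJ is active.
cAMP is absent, so NerN is inactive.
Activator SovJ is present, so *gorT* is transcribed.
So GorT is produced and active.
With repressor GorT bound, *bexL* is not transcribed.
So BexL is not produced.
Shikimate is absent, so YilQ is inactive.
Activator JalL is present, so *sovE* is transcribed.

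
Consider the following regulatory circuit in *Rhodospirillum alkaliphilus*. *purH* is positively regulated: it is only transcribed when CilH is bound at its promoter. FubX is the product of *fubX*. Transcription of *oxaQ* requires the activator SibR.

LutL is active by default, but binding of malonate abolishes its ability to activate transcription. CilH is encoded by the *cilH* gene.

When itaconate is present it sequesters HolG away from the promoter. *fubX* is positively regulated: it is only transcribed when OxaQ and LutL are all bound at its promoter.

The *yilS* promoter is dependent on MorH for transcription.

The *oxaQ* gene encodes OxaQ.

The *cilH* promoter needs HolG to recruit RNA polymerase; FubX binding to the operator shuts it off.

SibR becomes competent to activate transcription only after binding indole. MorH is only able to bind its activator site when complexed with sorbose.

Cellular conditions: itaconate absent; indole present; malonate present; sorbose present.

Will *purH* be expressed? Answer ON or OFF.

ON

Indole is present, so SibR is active.
No repressor is bound and SibR is active, so *oxaQ* is transcribed.
So OxaQ is produced and active.
Malonate is present, so LutL is inactive.
Required activator LutL is absent, so *fubX* is not transcribed.
So FubX is not produced.
Itaconate is absent, so HolG is active.
No repressor is bound and HolG is active, so *cilH* is transcribed.
So CilH is produced and active.
No repressor is bound and CilH is active, so *purH* is transcribed.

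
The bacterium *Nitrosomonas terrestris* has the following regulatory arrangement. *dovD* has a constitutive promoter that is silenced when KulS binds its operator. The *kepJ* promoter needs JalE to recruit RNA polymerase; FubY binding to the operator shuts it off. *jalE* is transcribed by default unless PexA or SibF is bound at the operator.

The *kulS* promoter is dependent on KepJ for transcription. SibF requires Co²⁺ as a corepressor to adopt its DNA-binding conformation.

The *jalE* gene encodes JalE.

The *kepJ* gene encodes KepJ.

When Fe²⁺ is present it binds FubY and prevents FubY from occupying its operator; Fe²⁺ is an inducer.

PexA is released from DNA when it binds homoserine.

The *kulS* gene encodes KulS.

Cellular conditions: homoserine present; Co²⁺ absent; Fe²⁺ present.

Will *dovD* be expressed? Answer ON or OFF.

OFF

Homoserine is present, so PexA is inactive.
Co²⁺ is absent, so SibF is inactive.
With no repressor bound, *jalE* is transcribed.
So JalE is produced and active.
Fe²⁺ is present, so FubY is inactive.
No repressor is bound and JalE is active, so *kepJ* is transcribed.
So KepJ is produced and active.
No repressor is bound and KepJ is active, so *kulS* is transcribed.
So KulS is produced and active.
With repressor KulS bound, *dovD* is not transcribed.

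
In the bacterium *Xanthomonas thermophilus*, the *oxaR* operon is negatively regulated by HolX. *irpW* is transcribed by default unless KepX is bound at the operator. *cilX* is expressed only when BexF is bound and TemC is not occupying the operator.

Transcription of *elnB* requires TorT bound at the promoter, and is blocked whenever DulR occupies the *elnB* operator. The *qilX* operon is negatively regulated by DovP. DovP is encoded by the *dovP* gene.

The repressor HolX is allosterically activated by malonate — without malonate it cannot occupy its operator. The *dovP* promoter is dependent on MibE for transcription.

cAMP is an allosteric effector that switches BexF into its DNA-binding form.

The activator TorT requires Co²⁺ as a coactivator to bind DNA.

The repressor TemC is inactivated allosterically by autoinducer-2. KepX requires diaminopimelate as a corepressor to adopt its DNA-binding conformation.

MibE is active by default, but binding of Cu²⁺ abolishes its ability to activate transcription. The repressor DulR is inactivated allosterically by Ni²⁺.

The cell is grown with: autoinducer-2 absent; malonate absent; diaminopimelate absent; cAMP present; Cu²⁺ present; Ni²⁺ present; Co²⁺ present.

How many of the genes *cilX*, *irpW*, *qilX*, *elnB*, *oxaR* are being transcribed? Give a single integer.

4

Autoinducer-2 is absent, so TemC is active.
cAMP is present, so BexF is active.
With repressor TemC bound, *cilX* is not transcribed.
→ *cilX* is OFF.
Diaminopimelate is absent, so KepX is inactive.
With no repressor bound, *irpW* is transcribed.
→ *irpW* is ON.
Cu²⁺ is present, so MibE is inactive.
Required activator MibE is absent, so *dovP* is not transcribed.
So DovP is not produced.
With no repressor bound, *qilX* is transcribed.
→ *qilX* is ON.
Co²⁺ is present, so TorT is active.
Ni²⁺ is present, so DulR is inactive.
No repressor is bound and TorT is active, so *elnB* is transcribed.
→ *elnB* is ON.
Malonate is absent, so HolX is inactive.
With no repressor bound, *oxaR* is transcribed.
→ *oxaR* is ON.
4 of the 5 genes are transcribed.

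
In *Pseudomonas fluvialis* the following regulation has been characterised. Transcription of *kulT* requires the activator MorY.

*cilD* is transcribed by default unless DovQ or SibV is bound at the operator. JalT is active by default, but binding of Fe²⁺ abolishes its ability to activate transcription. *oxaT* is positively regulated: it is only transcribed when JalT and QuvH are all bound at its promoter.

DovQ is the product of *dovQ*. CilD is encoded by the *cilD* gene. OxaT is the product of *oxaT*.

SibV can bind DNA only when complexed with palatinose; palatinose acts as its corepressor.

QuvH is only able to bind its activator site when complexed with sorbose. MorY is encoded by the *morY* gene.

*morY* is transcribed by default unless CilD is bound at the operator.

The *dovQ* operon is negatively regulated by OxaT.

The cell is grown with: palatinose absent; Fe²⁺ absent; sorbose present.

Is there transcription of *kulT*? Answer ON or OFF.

OFF

Fe²⁺ is absent, so JalT is active.
Sorbose is present, so QuvH is active.
No repressor is bound and JalT and QuvH are active, so *oxaT* is transcribed.
So OxaT is produced and active.
With repressor OxaT bound, *dovQ* is not transcribed.
So DovQ is not produced.
Palatinose is absent, so SibV is inactive.
With no repressor bound, *cilD* is transcribed.
So CilD is produced and active.
With repressor CilD bound, *morY* is not transcribed.
So MorY is not produced.
Required activator MorY is absent, so *kulT* is not transcribed.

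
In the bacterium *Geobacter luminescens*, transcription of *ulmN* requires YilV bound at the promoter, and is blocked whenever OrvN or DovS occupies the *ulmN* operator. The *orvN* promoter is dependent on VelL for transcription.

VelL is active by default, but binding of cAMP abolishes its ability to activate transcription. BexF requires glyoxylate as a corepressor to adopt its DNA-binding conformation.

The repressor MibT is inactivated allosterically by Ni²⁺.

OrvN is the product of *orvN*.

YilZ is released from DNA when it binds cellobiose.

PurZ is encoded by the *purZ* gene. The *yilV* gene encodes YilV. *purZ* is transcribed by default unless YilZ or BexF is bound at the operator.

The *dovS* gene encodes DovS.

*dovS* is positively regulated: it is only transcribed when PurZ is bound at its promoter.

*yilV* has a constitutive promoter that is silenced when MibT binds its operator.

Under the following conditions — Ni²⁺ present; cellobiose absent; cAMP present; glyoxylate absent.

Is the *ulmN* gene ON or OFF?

cAMP is present, so VelL is inactive.
Required activator VelL is absent, so *orvN* is not transcribed.
So OrvN is not produced.
Ni²⁺ is present, so MibT is inactive.
With no repressor bound, *yilV* is transcribed.
So YilV is produced and active.
Cellobiose is absent, so YilZ is active.
Glyoxylate is absent, so BexF is inactive.
With repressor YilZ bound, *purZ* is not transcribed.
So PurZ is not produced.
Required activator PurZ is absent, so *dovS* is not transcribed.
So DovS is not produced.
No repressor is bound and YilV is active, so *ulmN* is transcribed.

ON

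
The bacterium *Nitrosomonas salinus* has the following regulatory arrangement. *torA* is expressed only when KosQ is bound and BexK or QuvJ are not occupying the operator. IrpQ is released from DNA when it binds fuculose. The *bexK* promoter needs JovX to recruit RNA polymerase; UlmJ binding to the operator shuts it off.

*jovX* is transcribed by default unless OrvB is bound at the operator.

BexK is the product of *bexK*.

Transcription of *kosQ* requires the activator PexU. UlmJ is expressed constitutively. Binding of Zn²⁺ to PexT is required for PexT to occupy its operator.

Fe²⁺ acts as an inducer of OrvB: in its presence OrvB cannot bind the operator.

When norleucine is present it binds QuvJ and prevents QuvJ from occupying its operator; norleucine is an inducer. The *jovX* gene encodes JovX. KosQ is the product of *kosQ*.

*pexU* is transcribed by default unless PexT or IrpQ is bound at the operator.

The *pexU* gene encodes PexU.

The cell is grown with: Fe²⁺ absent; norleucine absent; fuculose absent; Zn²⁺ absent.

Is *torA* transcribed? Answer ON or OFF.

Zn²⁺ is absent, so PexT is inactive.
Fuculose is absent, so IrpQ is active.
With repressor IrpQ bound, *pexU* is not transcribed.
So PexU is not produced.
Required activator PexU is absent, so *kosQ* is not transcribed.
So KosQ is not produced.
UlmJ is produced constitutively and is active.
Fe²⁺ is absent, so OrvB is active.
With repressor OrvB bound, *jovX* is not transcribed.
So JovX is not produced.
With repressor UlmJ bound, *bexK* is not transcribed.
So BexK is not produced.
Norleucine is absent, so QuvJ is active.
With repressor QuvJ bound, *torA* is not transcribed.

OFF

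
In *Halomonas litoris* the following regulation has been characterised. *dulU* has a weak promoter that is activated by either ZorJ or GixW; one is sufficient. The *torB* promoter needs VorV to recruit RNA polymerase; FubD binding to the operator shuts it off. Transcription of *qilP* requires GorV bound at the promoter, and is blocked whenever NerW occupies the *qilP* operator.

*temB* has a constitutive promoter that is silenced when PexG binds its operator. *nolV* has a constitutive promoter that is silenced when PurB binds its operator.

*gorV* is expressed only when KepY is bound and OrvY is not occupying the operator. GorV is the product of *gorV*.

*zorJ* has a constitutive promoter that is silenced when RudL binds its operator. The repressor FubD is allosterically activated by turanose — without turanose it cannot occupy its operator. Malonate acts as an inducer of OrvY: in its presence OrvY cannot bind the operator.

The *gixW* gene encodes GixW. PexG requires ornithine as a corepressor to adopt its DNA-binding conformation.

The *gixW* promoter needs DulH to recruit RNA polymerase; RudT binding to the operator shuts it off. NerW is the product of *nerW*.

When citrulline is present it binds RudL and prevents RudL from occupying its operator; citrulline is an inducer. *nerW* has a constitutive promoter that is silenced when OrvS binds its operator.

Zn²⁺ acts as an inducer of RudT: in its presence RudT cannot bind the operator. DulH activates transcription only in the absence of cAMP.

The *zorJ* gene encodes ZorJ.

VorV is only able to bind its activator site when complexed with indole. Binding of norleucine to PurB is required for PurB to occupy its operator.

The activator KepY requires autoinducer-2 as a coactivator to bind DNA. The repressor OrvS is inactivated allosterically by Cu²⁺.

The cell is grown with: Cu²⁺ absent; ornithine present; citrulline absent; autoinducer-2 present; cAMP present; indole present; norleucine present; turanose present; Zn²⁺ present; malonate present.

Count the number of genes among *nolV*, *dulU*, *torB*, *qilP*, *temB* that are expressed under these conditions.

Norleucine is present, so PurB is active.
With repressor PurB bound, *nolV* is not transcribed.
→ *nolV* is OFF.
Citrulline is absent, so RudL is active.
With repressor RudL bound, *zorJ* is not transcribed.
So ZorJ is not produced.
Zn²⁺ is present, so RudT is inactive.
cAMP is present, so DulH is inactive.
Required activator DulH is absent, so *gixW* is not transcribed.
So GixW is not produced.
No activator is available at the *dulU* promoter, so *dulU* is not transcribed.
→ *dulU* is OFF.
Indole is present, so VorV is active.
Turanose is present, so FubD is active.
With repressor FubD bound, *torB* is not transcribed.
→ *torB* is OFF.
Malonate is present, so OrvY is inactive.
Autoinducer-2 is present, so KepY is active.
No repressor is bound and KepY is active, so *gorV* is transcribed.
So GorV is produced and active.
Cu²⁺ is absent, so OrvS is active.
With repressor OrvS bound, *nerW* is not transcribed.
So NerW is not produced.
No repressor is bound and GorV is active, so *qilP* is transcribed.
→ *qilP* is ON.
Ornithine is present, so PexG is active.
With repressor PexG bound, *temB* is not transcribed.
→ *temB* is OFF.
1 of the 5 genes is transcribed.

1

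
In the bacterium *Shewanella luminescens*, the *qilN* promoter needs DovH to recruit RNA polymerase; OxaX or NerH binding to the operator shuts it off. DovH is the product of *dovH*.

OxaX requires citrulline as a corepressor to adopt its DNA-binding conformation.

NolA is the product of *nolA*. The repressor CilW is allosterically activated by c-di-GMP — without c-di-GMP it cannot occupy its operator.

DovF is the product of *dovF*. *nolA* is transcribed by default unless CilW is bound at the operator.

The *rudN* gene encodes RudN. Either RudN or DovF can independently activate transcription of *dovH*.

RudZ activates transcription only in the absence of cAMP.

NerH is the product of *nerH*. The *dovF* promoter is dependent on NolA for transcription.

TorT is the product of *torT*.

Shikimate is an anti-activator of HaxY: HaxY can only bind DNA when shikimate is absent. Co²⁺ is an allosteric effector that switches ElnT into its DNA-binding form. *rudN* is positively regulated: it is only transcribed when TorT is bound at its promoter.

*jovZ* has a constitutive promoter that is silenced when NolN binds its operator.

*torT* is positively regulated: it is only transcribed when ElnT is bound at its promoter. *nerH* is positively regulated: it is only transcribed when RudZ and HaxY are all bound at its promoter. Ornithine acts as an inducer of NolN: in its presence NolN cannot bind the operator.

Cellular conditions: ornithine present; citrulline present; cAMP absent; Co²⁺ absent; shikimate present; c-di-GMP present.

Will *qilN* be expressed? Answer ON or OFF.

OFF

Citrulline is present, so OxaX is active.
cAMP is absent, so RudZ is active.
Shikimate is present, so HaxY is inactive.
Required activator HaxY is absent, so *nerH* is not transcribed.
So NerH is not produced.
Co²⁺ is absent, so ElnT is inactive.
Required activator ElnT is absent, so *torT* is not transcribed.
So TorT is not produced.
Required activator TorT is absent, so *rudN* is not transcribed.
So RudN is not produced.
c-di-GMP is present, so CilW is active.
With repressor CilW bound, *nolA* is not transcribed.
So NolA is not produced.
Required activator NolA is absent, so *dovF* is not transcribed.
So DovF is not produced.
No activator is available at the *dovH* promoter, so *dovH* is not transcribed.
So DovH is not produced.
With repressor OxaX bound, *qilN* is not transcribed.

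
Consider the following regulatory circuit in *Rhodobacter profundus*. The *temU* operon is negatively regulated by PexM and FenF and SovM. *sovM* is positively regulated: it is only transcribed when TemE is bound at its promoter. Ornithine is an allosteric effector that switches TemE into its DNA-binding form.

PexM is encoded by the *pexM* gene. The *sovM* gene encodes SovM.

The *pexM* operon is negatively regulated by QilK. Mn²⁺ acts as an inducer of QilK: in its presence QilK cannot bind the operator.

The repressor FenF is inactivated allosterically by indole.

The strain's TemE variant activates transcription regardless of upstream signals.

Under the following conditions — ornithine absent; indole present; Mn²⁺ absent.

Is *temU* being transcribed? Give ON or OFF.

Mn²⁺ is absent, so QilK is active.
With repressor QilK bound, *pexM* is not transcribed.
So PexM is not produced.
Indole is present, so FenF is inactive.
TemE is constitutively active in this strain.
No repressor is bound and TemE is active, so *sovM* is transcribed.
So SovM is produced and active.
With repressor SovM bound, *temU* is not transcribed.

OFF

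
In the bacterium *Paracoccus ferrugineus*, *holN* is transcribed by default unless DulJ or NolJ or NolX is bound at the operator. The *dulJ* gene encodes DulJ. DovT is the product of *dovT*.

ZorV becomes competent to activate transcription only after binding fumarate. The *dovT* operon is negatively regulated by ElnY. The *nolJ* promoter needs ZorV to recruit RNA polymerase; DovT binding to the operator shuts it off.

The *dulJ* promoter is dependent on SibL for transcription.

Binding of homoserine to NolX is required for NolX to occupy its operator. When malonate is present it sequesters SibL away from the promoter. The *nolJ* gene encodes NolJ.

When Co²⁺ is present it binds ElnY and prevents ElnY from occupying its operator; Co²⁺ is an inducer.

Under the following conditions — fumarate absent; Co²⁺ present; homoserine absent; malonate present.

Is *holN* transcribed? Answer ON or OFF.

ON

Malonate is present, so SibL is inactive.
Required activator SibL is absent, so *dulJ* is not transcribed.
So DulJ is not produced.
Fumarate is absent, so ZorV is inactive.
Co²⁺ is present, so ElnY is inactive.
With no repressor bound, *dovT* is transcribed.
So DovT is produced and active.
With repressor DovT bound, *nolJ* is not transcribed.
So NolJ is not produced.
Homoserine is absent, so NolX is inactive.
With no repressor bound, *holN* is transcribed.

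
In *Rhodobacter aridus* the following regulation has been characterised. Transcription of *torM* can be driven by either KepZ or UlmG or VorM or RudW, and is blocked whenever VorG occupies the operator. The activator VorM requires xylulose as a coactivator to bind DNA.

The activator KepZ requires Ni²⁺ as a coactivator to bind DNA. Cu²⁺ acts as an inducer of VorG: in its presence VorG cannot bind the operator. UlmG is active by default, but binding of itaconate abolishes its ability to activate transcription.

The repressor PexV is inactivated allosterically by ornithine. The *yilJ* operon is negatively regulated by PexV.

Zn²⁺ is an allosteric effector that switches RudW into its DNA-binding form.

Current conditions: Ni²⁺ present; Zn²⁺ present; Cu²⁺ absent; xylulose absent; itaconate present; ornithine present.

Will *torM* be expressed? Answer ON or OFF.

OFF

Ni²⁺ is present, so KepZ is active.
Itaconate is present, so UlmG is inactive.
Xylulose is absent, so VorM is inactive.
Cu²⁺ is absent, so VorG is active.
Zn²⁺ is present, so RudW is active.
With repressor VorG bound, *torM* is not transcribed.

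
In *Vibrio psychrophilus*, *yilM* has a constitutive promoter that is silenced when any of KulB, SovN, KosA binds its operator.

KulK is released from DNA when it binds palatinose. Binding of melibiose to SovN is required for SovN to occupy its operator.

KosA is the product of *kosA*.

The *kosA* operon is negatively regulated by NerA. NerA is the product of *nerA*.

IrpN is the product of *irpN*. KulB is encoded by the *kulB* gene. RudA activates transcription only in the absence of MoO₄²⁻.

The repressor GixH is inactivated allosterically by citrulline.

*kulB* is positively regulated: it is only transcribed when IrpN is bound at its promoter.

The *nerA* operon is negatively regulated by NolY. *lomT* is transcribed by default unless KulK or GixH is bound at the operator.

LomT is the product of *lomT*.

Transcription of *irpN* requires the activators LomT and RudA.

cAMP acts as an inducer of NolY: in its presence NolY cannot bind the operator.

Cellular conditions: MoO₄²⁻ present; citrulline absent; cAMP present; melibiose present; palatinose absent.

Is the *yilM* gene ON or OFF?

Palatinose is absent, so KulK is active.
Citrulline is absent, so GixH is active.
With repressor KulK bound, *lomT* is not transcribed.
So LomT is not produced.
MoO₄²⁻ is present, so RudA is inactive.
Required activator LomT is absent, so *irpN* is not transcribed.
So IrpN is not produced.
Required activator IrpN is absent, so *kulB* is not transcribed.
So KulB is not produced.
Melibiose is present, so SovN is active.
cAMP is present, so NolY is inactive.
With no repressor bound, *nerA* is transcribed.
So NerA is produced and active.
With repressor NerA bound, *kosA* is not transcribed.
So KosA is not produced.
With repressor SovN bound, *yilM* is not transcribed.

OFF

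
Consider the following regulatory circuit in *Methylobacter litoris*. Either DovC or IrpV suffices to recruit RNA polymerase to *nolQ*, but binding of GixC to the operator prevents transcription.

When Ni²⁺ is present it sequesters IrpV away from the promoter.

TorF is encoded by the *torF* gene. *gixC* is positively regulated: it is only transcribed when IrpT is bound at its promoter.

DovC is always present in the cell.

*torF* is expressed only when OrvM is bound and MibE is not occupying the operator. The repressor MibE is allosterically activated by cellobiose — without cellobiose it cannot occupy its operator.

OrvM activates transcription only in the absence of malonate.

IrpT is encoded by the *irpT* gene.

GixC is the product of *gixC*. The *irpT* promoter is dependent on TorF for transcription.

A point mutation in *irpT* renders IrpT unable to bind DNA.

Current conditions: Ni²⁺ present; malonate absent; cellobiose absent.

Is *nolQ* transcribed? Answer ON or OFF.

DovC is produced constitutively and is active.
IrpT is non-functional in this strain, so it has no effect.
Required activator IrpT is absent, so *gixC* is not transcribed.
So GixC is not produced.
Ni²⁺ is present, so IrpV is inactive.
Activator DovC is present, so *nolQ* is transcribed.

ON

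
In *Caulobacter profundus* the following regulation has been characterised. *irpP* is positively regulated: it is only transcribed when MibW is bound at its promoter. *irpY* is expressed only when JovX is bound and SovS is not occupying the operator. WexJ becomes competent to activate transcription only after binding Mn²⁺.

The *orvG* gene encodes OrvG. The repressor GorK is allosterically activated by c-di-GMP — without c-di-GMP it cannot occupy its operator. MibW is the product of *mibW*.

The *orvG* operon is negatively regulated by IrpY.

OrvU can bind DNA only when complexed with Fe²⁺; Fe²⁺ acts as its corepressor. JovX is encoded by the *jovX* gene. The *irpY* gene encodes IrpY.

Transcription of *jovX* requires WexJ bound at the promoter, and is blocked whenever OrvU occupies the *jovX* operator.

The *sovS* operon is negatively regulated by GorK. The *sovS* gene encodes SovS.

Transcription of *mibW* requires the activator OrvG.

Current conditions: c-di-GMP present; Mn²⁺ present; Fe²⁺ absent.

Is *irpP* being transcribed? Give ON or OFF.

c-di-GMP is present, so GorK is active.
With repressor GorK bound, *sovS* is not transcribed.
So SovS is not produced.
Mn²⁺ is present, so WexJ is active.
Fe²⁺ is absent, so OrvU is inactive.
No repressor is bound and WexJ is active, so *jovX* is transcribed.
So JovX is produced and active.
No repressor is bound and JovX is active, so *irpY* is transcribed.
So IrpY is produced and active.
With repressor IrpY bound, *orvG* is not transcribed.
So OrvG is not produced.
Required activator OrvG is absent, so *mibW* is not transcribed.
So MibW is not produced.
Required activator MibW is absent, so *irpP* is not transcribed.

OFF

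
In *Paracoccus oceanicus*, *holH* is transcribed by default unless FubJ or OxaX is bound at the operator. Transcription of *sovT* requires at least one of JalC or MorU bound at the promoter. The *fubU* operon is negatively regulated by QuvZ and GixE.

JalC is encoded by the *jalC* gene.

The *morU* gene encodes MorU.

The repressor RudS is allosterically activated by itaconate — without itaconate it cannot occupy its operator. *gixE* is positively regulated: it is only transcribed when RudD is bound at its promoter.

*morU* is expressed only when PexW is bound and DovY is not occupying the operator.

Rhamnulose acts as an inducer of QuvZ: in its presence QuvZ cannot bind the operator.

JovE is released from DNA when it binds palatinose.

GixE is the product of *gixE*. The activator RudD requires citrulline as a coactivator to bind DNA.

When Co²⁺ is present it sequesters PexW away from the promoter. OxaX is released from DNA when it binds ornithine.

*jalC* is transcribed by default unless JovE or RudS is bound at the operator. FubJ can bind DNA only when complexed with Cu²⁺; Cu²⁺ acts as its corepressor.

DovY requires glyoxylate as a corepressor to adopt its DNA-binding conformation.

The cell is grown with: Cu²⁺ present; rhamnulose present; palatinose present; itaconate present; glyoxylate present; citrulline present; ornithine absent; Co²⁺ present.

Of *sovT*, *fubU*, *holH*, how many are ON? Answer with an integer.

Palatinose is present, so JovE is inactive.
Itaconate is present, so RudS is active.
With repressor RudS bound, *jalC* is not transcribed.
So JalC is not produced.
Glyoxylate is present, so DovY is active.
Co²⁺ is present, so PexW is inactive.
With repressor DovY bound, *morU* is not transcribed.
So MorU is not produced.
No activator is available at the *sovT* promoter, so *sovT* is not transcribed.
→ *sovT* is OFF.
Rhamnulose is present, so QuvZ is inactive.
Citrulline is present, so RudD is active.
No repressor is bound and RudD is active, so *gixE* is transcribed.
So GixE is produced and active.
With repressor GixE bound, *fubU* is not transcribed.
→ *fubU* is OFF.
Cu²⁺ is present, so FubJ is active.
Ornithine is absent, so OxaX is active.
With repressor FubJ bound, *holH* is not transcribed.
→ *holH* is OFF.
0 of the 3 genes are transcribed.

0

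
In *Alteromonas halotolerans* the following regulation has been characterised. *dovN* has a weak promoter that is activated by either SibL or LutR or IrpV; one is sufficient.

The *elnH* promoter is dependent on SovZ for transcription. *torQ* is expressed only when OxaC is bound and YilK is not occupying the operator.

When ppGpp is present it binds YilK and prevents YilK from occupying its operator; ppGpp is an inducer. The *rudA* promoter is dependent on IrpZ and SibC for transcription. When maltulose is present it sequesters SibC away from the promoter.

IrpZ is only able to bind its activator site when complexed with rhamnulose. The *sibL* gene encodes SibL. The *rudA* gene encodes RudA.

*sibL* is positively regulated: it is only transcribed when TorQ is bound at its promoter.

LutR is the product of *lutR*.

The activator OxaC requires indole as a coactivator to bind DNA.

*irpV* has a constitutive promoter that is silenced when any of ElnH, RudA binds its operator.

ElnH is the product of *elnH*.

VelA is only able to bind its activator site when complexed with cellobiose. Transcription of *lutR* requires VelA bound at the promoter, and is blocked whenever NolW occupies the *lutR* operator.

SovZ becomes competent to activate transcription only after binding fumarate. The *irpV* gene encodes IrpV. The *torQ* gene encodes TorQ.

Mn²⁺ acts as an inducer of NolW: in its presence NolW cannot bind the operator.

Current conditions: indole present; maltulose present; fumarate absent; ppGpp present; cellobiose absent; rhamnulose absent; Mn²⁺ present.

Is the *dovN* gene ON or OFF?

ON

Indole is present, so OxaC is active.
ppGpp is present, so YilK is inactive.
No repressor is bound and OxaC is active, so *torQ* is transcribed.
So TorQ is produced and active.
No repressor is bound and TorQ is active, so *sibL* is transcribed.
So SibL is produced and active.
Mn²⁺ is present, so NolW is inactive.
Cellobiose is absent, so VelA is inactive.
Required activator VelA is absent, so *lutR* is not transcribed.
So LutR is not produced.
Fumarate is absent, so SovZ is inactive.
Required activator SovZ is absent, so *elnH* is not transcribed.
So ElnH is not produced.
Rhamnulose is absent, so IrpZ is inactive.
Maltulose is present, so SibC is inactive.
Required activator IrpZ is absent, so *rudA* is not transcribed.
So RudA is not produced.
With no repressor bound, *irpV* is transcribed.
So IrpV is produced and active.
Activator SibL is present, so *dovN* is transcribed.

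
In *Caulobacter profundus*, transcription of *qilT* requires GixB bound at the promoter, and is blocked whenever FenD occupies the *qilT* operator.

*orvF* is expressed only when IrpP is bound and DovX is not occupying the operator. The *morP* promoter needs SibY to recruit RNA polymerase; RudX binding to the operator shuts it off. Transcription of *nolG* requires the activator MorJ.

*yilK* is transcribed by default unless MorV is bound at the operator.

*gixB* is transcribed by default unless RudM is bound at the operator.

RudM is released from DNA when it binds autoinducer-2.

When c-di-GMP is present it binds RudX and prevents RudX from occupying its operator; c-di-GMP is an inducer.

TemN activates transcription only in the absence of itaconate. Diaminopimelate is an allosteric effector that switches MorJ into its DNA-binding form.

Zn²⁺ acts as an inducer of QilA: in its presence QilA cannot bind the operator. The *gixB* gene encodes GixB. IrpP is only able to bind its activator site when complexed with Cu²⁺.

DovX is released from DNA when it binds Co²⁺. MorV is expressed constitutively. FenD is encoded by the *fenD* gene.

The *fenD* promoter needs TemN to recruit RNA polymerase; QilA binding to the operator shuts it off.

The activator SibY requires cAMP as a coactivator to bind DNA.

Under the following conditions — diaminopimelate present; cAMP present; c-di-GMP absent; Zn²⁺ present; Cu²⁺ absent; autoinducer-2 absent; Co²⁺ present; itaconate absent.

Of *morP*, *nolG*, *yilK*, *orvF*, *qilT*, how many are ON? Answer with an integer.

1

c-di-GMP is absent, so RudX is active.
cAMP is present, so SibY is active.
With repressor RudX bound, *morP* is not transcribed.
→ *morP* is OFF.
Diaminopimelate is present, so MorJ is active.
No repressor is bound and MorJ is active, so *nolG* is transcribed.
→ *nolG* is ON.
MorV is produced constitutively and is active.
With repressor MorV bound, *yilK* is not transcribed.
→ *yilK* is OFF.
Co²⁺ is present, so DovX is inactive.
Cu²⁺ is absent, so IrpP is inactive.
Required activator IrpP is absent, so *orvF* is not transcribed.
→ *orvF* is OFF.
Autoinducer-2 is absent, so RudM is active.
With repressor RudM bound, *gixB* is not transcribed.
So GixB is not produced.
Itaconate is absent, so TemN is active.
Zn²⁺ is present, so QilA is inactive.
No repressor is bound and TemN is active, so *fenD* is transcribed.
So FenD is produced and active.
With repressor FenD bound, *qilT* is not transcribed.
→ *qilT* is OFF.
1 of the 5 genes is transcribed.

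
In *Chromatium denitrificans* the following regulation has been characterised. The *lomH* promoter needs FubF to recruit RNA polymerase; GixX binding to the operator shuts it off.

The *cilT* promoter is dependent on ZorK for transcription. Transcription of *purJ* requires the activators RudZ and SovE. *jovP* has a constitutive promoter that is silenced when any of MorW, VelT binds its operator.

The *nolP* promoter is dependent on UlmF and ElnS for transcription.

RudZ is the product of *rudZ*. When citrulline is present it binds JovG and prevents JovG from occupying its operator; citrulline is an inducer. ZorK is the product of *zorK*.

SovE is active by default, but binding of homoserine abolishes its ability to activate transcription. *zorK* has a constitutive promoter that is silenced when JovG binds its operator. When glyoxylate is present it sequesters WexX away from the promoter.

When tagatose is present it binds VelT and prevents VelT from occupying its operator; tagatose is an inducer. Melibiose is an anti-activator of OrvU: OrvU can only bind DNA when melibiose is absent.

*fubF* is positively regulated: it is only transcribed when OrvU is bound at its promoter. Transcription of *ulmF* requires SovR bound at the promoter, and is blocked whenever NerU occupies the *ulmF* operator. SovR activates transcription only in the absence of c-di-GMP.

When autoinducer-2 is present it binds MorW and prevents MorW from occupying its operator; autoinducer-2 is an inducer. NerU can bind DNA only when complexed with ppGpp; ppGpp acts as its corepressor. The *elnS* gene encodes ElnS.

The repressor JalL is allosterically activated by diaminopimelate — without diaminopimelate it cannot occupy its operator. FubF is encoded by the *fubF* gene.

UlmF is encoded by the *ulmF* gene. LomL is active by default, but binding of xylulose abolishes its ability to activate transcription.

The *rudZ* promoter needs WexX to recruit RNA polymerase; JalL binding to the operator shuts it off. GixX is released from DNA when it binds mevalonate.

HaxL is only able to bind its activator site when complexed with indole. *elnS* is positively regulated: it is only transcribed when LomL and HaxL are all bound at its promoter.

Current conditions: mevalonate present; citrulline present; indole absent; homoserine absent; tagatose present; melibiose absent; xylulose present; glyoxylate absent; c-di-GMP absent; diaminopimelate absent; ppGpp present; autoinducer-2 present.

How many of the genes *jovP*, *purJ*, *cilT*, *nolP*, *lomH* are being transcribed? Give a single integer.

4

Autoinducer-2 is present, so MorW is inactive.
Tagatose is present, so VelT is inactive.
With no repressor bound, *jovP* is transcribed.
→ *jovP* is ON.
Glyoxylate is absent, so WexX is active.
Diaminopimelate is absent, so JalL is inactive.
No repressor is bound and WexX is active, so *rudZ* is transcribed.
So RudZ is produced and active.
Homoserine is absent, so SovE is active.
No repressor is bound and RudZ and SovE are active, so *purJ* is transcribed.
→ *purJ* is ON.
Citrulline is present, so JovG is inactive.
With no repressor bound, *zorK* is transcribed.
So ZorK is produced and active.
No repressor is bound and ZorK is active, so *cilT* is transcribed.
→ *cilT* is ON.
ppGpp is present, so NerU is active.
c-di-GMP is absent, so SovR is active.
With repressor NerU bound, *ulmF* is not transcribed.
So UlmF is not produced.
Xylulose is present, so LomL is inactive.
Indole is absent, so HaxL is inactive.
Required activator LomL is absent, so *elnS* is not transcribed.
So ElnS is not produced.
Required activator UlmF is absent, so *nolP* is not transcribed.
→ *nolP* is OFF.
Melibiose is absent, so OrvU is active.
No repressor is bound and OrvU is active, so *fubF* is transcribed.
So FubF is produced and active.
Mevalonate is present, so GixX is inactive.
No repressor is bound and FubF is active, so *lomH* is transcribed.
→ *lomH* is ON.
4 of the 5 genes are transcribed.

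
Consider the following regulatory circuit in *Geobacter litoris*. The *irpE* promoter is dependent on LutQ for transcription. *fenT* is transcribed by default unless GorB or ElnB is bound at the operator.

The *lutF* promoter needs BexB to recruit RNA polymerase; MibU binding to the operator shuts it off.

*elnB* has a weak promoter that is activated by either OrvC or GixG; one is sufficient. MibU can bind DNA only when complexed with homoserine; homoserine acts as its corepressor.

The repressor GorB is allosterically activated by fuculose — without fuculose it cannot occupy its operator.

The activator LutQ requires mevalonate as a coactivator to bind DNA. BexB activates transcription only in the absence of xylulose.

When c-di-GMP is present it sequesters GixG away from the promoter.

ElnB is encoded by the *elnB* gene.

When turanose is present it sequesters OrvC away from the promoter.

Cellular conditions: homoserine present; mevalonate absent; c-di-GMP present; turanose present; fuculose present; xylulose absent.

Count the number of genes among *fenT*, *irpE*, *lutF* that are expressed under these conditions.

Fuculose is present, so GorB is active.
Turanose is present, so OrvC is inactive.
c-di-GMP is present, so GixG is inactive.
No activator is available at the *elnB* promoter, so *elnB* is not transcribed.
So ElnB is not produced.
With repressor GorB bound, *fenT* is not transcribed.
→ *fenT* is OFF.
Mevalonate is absent, so LutQ is inactive.
Required activator LutQ is absent, so *irpE* is not transcribed.
→ *irpE* is OFF.
Homoserine is present, so MibU is active.
Xylulose is absent, so BexB is active.
With repressor MibU bound, *lutF* is not transcribed.
→ *lutF* is OFF.
0 of the 3 genes are transcribed.

0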